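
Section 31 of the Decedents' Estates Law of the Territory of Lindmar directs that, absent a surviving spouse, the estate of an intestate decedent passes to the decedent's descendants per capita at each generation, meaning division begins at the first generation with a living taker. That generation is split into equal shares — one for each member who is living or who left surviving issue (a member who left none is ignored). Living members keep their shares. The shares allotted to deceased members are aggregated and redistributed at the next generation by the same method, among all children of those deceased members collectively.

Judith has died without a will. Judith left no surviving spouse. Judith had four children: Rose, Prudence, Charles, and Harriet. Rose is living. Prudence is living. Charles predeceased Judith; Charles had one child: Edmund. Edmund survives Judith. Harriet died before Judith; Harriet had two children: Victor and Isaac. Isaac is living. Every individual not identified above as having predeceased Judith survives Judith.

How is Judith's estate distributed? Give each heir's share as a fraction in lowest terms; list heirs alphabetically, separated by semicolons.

There is no surviving spouse, so the entire estate passes to Judith's descendants per capita at each generation.
At generation 1 (Rose, Prudence, Charles, Harriet) there are 4 shares of (1)/4 = 1/4 each.
Living: Rose and Prudence — each takes 1/4.
Deceased: Charles and Harriet. Their combined 1/2 is pooled and carried to generation 2.
At generation 2 (Edmund, Victor, Isaac) there are 3 shares of (1/2)/3 = 1/6 each.
Living: Edmund, Victor, and Isaac — each takes 1/6.

Edmund 1/6; Isaac 1/6; Prudence 1/4; Rose 1/4; Victor 1/6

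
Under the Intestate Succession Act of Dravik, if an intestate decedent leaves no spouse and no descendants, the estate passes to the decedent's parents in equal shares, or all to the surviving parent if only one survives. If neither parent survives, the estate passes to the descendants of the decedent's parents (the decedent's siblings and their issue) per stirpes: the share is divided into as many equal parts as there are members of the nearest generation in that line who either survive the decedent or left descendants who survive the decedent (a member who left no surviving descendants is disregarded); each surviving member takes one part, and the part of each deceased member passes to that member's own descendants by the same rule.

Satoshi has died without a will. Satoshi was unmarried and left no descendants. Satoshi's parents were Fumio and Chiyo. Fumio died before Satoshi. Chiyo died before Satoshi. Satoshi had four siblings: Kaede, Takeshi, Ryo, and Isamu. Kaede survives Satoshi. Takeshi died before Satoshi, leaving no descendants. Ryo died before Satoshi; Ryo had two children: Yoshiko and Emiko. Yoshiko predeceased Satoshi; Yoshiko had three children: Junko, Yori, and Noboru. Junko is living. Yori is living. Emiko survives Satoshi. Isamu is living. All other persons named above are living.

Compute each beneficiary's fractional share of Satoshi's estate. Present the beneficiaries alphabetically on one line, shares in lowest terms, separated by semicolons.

Neither parent survives and there are no descendants, so the estate passes to Satoshi's siblings and their issue per stirpes.
Takeshi left no surviving issue, so that branch lapses and is disregarded.
The estate is divided into 3 equal shares of 1/3 among Kaede, Ryo, Isamu.
Kaede is living and takes 1/3.
Ryo predeceased; the 1/3 allotted to Ryo's branch passes to Ryo's issue by representation.
The 1/3 is divided into 2 equal shares of 1/6 among Yoshiko, Emiko.
Yoshiko predeceased; the 1/6 allotted to Yoshiko's branch passes to Yoshiko's issue by representation.
The 1/6 is divided into 3 equal shares of 1/18 among Junko, Yori, Noboru.
Junko is living and takes 1/18.
Yori is living and takes 1/18.
Noboru is living and takes 1/18.
Emiko is living and takes 1/6.
Isamu is living and takes 1/3.

Emiko 1/6; Isamu 1/3; Junko 1/18; Kaede 1/3; Noboru 1/18; Yori 1/18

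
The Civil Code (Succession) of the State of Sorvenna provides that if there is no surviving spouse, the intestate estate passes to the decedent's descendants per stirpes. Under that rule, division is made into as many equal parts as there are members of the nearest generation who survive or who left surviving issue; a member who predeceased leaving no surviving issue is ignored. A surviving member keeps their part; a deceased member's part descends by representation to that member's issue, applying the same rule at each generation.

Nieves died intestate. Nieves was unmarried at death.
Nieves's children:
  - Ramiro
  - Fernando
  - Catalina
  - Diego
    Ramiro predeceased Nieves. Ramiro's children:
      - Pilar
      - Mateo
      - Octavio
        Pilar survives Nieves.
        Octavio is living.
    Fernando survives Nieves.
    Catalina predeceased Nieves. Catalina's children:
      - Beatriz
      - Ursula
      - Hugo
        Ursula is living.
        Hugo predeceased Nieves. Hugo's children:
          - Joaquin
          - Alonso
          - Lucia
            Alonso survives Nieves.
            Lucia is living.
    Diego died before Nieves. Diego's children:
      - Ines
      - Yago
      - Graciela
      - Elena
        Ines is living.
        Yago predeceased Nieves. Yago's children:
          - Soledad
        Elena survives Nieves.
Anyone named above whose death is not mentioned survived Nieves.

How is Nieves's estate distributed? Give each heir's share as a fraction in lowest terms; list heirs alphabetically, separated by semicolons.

There is no surviving spouse, so the entire estate passes to Nieves's descendants per stirpes.
The estate is divided into 4 equal shares of 1/4 among Ramiro, Fernando, Catalina, Diego.
Ramiro predeceased; the 1/4 allotted to Ramiro's branch passes to Ramiro's issue by representation.
The 1/4 is divided into 3 equal shares of 1/12 among Pilar, Mateo, Octavio.
Pilar is living and takes 1/12.
Mateo is living and takes 1/12.
Octavio is living and takes 1/12.
Fernando is living and takes 1/4.
Catalina predeceased; the 1/4 allotted to Catalina's branch passes to Catalina's issue by representation.
The 1/4 is divided into 3 equal shares of 1/12 among Beatriz, Ursula, Hugo.
Beatriz is living and takes 1/12.
Ursula is living and takes 1/12.
Hugo predeceased; the 1/12 allotted to Hugo's branch passes to Hugo's issue by representation.
The 1/12 is divided into 3 equal shares of 1/36 among Joaquin, Alonso, Lucia.
Joaquin is living and takes 1/36.
Alonso is living and takes 1/36.
Lucia is living and takes 1/36.
Diego predeceased; the 1/4 allotted to Diego's branch passes to Diego's issue by representation.
The 1/4 is divided into 4 equal shares of 1/16 among Ines, Yago, Graciela, Elena.
Ines is living and takes 1/16.
Yago predeceased; the 1/16 allotted to Yago's branch passes to Yago's issue by representation.
Soledad is the sole taker at this level and receives the full 1/16.
Graciela is living and takes 1/16.
Elena is living and takes 1/16.

Alonso 1/36; Beatriz 1/12; Elena 1/16; Fernando 1/4; Graciela 1/16; Ines 1/16; Joaquin 1/36; Lucia 1/36; Mateo 1/12; Octavio 1/12; Pilar 1/12; Soledad 1/16; Ursula 1/12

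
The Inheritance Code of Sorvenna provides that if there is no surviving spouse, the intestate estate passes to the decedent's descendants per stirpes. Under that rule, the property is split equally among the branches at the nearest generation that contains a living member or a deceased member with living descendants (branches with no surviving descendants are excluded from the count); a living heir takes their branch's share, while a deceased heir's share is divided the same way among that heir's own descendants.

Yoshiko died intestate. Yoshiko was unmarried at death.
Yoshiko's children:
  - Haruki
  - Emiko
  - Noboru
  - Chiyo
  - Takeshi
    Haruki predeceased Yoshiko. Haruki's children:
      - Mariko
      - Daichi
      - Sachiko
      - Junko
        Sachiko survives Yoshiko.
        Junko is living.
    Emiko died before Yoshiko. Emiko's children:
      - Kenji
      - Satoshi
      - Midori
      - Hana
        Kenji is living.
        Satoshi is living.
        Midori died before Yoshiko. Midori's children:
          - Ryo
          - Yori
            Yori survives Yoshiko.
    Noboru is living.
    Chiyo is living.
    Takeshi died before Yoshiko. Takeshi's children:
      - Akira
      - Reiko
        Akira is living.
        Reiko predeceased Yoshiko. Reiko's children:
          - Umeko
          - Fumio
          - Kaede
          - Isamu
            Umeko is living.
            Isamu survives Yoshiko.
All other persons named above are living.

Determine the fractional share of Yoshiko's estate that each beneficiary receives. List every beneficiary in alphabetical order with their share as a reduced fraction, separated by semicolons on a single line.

Akira 1/10; Chiyo 1/5; Daichi 1/20; Fumio 1/40; Hana 1/20; Isamu 1/40; Junko 1/20; Kaede 1/40; Kenji 1/20; Mariko 1/20; Noboru 1/5; Ryo 1/40; Sachiko 1/20; Satoshi 1/20; Umeko 1/40; Yori 1/40

There is no surviving spouse, so the entire estate passes to Yoshiko's descendants per stirpes.
The estate is divided into 5 equal shares of 1/5 among Haruki, Emiko, Noboru, Chiyo, Takeshi.
Haruki predeceased; the 1/5 allotted to Haruki's branch passes to Haruki's issue by representation.
The 1/5 is divided into 4 equal shares of 1/20 among Mariko, Daichi, Sachiko, Junko.
Mariko is living and takes 1/20.
Daichi is living and takes 1/20.
Sachiko is living and takes 1/20.
Junko is living and takes 1/20.
Emiko predeceased; the 1/5 allotted to Emiko's branch passes to Emiko's issue by representation.
The 1/5 is divided into 4 equal shares of 1/20 among Kenji, Satoshi, Midori, Hana.
Kenji is living and takes 1/20.
Satoshi is living and takes 1/20.
Midori predeceased; the 1/20 allotted to Midori's branch passes to Midori's issue by representation.
The 1/20 is divided into 2 equal shares of 1/40 among Ryo, Yori.
Ryo is living and takes 1/40.
Yori is living and takes 1/40.
Hana is living and takes 1/20.
Noboru is living and takes 1/5.
Chiyo is living and takes 1/5.
Takeshi predeceased; the 1/5 allotted to Takeshi's branch passes to Takeshi's issue by representation.
The 1/5 is divided into 2 equal shares of 1/10 among Akira, Reiko.
Akira is living and takes 1/10.
Reiko predeceased; the 1/10 allotted to Reiko's branch passes to Reiko's issue by representation.
The 1/10 is divided into 4 equal shares of 1/40 among Umeko, Fumio, Kaede, Isamu.
Umeko is living and takes 1/40.
Fumio is living and takes 1/40.
Kaede is living and takes 1/40.
Isamu is living and takes 1/40.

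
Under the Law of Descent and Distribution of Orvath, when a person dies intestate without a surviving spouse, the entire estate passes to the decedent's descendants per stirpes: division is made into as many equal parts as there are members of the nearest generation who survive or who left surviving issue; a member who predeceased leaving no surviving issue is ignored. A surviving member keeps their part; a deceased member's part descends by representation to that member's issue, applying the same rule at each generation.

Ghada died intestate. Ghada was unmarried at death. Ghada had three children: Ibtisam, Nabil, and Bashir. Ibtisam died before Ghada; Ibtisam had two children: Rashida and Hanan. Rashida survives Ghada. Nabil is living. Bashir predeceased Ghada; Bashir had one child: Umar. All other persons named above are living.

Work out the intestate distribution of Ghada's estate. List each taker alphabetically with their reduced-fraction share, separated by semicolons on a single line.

There is no surviving spouse, so the entire estate passes to Ghada's descendants per stirpes.
The estate is divided into 3 equal shares of 1/3 among Ibtisam, Nabil, Bashir.
Ibtisam predeceased; the 1/3 allotted to Ibtisam's branch passes to Ibtisam's issue by representation.
The 1/3 is divided into 2 equal shares of 1/6 among Rashida, Hanan.
Rashida is living and takes 1/6.
Hanan is living and takes 1/6.
Nabil is living and takes 1/3.
Bashir predeceased; the 1/3 allotted to Bashir's branch passes to Bashir's issue by representation.
Umar is the sole taker at this level and receives the full 1/3.

Hanan 1/6; Nabil 1/3; Rashida 1/6; Umar 1/3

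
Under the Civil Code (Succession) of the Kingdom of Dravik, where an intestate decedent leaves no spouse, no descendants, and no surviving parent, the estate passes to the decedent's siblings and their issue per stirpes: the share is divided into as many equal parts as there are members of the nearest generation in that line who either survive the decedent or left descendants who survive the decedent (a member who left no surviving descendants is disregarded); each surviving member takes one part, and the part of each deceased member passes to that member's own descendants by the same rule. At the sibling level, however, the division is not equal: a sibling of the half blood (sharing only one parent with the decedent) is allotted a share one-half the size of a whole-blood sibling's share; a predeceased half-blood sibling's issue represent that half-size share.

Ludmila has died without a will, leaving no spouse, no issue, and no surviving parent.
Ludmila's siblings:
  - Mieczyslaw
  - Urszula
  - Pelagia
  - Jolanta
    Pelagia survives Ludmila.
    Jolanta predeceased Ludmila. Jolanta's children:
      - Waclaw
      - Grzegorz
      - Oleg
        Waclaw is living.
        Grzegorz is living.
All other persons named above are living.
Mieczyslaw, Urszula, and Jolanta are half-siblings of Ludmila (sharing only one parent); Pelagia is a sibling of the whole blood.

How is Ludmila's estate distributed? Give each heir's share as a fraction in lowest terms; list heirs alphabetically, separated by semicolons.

Grzegorz 1/15; Mieczyslaw 1/5; Oleg 1/15; Pelagia 2/5; Urszula 1/5; Waclaw 1/15

No spouse, descendants, or parent survives, so the estate passes to Ludmila's siblings per stirpes.
Half-blood siblings count for one-half the weight of whole-blood siblings at the initial division.
Dividing 1 in proportion to weights (total weight 5/2): Mieczyslaw (weight 1/2) → 1/5; Urszula (weight 1/2) → 1/5; Pelagia (weight 1) → 2/5; Jolanta (weight 1/2) → 1/5.
Mieczyslaw is living and takes 1/5.
Urszula is living and takes 1/5.
Pelagia is living and takes 2/5.
Jolanta predeceased; the 1/5 allotted to Jolanta's branch passes to Jolanta's issue by representation.
The 1/5 is divided into 3 equal shares of 1/15 among Waclaw, Grzegorz, Oleg.
Waclaw is living and takes 1/15.
Grzegorz is living and takes 1/15.
Oleg is living and takes 1/15.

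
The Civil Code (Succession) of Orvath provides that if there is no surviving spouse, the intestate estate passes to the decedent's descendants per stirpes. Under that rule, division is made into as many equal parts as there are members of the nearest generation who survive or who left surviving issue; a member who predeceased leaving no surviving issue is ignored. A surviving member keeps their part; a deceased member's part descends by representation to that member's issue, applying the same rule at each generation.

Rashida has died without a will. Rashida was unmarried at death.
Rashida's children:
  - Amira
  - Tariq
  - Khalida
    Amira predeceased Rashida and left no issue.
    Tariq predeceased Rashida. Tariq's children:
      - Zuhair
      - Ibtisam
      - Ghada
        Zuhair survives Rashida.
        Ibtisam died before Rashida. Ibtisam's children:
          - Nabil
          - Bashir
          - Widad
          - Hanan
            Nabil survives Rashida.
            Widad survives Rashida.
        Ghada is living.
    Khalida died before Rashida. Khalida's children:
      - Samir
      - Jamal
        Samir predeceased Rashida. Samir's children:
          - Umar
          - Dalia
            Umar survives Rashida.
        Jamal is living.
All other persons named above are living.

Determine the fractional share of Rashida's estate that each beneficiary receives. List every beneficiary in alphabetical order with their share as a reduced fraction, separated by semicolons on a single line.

Bashir 1/24; Dalia 1/8; Ghada 1/6; Hanan 1/24; Jamal 1/4; Nabil 1/24; Umar 1/8; Widad 1/24; Zuhair 1/6

There is no surviving spouse, so the entire estate passes to Rashida's descendants per stirpes.
Amira left no surviving issue, so that branch lapses and is disregarded.
The estate is divided into 2 equal shares of 1/2 among Tariq, Khalida.
Tariq predeceased; the 1/2 allotted to Tariq's branch passes to Tariq's issue by representation.
The 1/2 is divided into 3 equal shares of 1/6 among Zuhair, Ibtisam, Ghada.
Zuhair is living and takes 1/6.
Ibtisam predeceased; the 1/6 allotted to Ibtisam's branch passes to Ibtisam's issue by representation.
The 1/6 is divided into 4 equal shares of 1/24 among Nabil, Bashir, Widad, Hanan.
Nabil is living and takes 1/24.
Bashir is living and takes 1/24.
Widad is living and takes 1/24.
Hanan is living and takes 1/24.
Ghada is living and takes 1/6.
Khalida predeceased; the 1/2 allotted to Khalida's branch passes to Khalida's issue by representation.
The 1/2 is divided into 2 equal shares of 1/4 among Samir, Jamal.
Samir predeceased; the 1/4 allotted to Samir's branch passes to Samir's issue by representation.
The 1/4 is divided into 2 equal shares of 1/8 among Umar, Dalia.
Umar is living and takes 1/8.
Dalia is living and takes 1/8.
Jamal is living and takes 1/4.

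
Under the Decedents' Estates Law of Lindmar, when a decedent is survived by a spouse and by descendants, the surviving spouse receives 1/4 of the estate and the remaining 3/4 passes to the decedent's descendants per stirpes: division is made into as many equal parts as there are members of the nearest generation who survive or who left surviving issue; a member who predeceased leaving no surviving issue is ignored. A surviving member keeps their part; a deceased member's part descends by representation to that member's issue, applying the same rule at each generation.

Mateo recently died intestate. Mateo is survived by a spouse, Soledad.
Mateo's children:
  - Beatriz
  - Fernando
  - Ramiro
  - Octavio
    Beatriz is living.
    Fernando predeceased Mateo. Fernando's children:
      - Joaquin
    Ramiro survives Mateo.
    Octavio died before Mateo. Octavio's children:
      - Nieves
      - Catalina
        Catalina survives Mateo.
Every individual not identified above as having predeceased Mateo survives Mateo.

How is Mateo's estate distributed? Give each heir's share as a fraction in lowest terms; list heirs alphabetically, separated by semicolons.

Soledad, as surviving spouse, takes 1/4.
The remaining 3/4 passes to Mateo's descendants per stirpes.
The 3/4 is divided into 4 equal shares of 3/16 among Beatriz, Fernando, Ramiro, Octavio.
Beatriz is living and takes 3/16.
Fernando predeceased; the 3/16 allotted to Fernando's branch passes to Fernando's issue by representation.
Joaquin is the sole taker at this level and receives the full 3/16.
Ramiro is living and takes 3/16.
Octavio predeceased; the 3/16 allotted to Octavio's branch passes to Octavio's issue by representation.
The 3/16 is divided into 2 equal shares of 3/32 among Nieves, Catalina.
Nieves is living and takes 3/32.
Catalina is living and takes 3/32.

Beatriz 3/16; Catalina 3/32; Joaquin 3/16; Nieves 3/32; Ramiro 3/16; Soledad 1/4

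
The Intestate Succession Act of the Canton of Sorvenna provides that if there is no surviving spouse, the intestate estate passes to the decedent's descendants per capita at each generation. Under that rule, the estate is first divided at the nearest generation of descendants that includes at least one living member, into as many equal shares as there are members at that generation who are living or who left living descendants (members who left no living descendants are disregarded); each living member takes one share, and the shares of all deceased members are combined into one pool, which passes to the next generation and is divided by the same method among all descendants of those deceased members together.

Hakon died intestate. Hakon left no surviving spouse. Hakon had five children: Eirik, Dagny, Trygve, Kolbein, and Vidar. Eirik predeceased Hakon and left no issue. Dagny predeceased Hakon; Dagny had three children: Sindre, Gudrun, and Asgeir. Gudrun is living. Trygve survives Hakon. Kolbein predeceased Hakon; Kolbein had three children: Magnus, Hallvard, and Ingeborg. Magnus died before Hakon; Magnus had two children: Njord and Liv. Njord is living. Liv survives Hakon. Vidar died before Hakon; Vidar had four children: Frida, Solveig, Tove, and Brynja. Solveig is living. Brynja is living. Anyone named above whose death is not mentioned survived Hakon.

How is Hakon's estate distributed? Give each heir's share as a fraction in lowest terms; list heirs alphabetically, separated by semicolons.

Asgeir 3/40; Brynja 3/40; Frida 3/40; Gudrun 3/40; Hallvard 3/40; Ingeborg 3/40; Liv 3/80; Njord 3/80; Sindre 3/40; Solveig 3/40; Tove 3/40; Trygve 1/4

There is no surviving spouse, so the entire estate passes to Hakon's descendants per capita at each generation.
At generation 1 (Dagny, Trygve, Kolbein, Vidar) there are 4 shares of (1)/4 = 1/4 each.
Living: Trygve — each takes 1/4.
Deceased: Dagny, Kolbein, and Vidar. Their combined 3/4 is pooled and carried to generation 2.
At generation 2 (Sindre, Gudrun, Asgeir, Magnus, Hallvard, Ingeborg, Frida, Solveig, Tove, Brynja) there are 10 shares of (3/4)/10 = 3/40 each.
Living: Sindre, Gudrun, Asgeir, Hallvard, Ingeborg, Frida, Solveig, Tove, and Brynja — each takes 3/40.
Deceased: Magnus. That 3/40 share is carried to generation 3.
At generation 3 (Njord, Liv) there are 2 shares of (3/40)/2 = 3/80 each.
Living: Njord and Liv — each takes 3/80.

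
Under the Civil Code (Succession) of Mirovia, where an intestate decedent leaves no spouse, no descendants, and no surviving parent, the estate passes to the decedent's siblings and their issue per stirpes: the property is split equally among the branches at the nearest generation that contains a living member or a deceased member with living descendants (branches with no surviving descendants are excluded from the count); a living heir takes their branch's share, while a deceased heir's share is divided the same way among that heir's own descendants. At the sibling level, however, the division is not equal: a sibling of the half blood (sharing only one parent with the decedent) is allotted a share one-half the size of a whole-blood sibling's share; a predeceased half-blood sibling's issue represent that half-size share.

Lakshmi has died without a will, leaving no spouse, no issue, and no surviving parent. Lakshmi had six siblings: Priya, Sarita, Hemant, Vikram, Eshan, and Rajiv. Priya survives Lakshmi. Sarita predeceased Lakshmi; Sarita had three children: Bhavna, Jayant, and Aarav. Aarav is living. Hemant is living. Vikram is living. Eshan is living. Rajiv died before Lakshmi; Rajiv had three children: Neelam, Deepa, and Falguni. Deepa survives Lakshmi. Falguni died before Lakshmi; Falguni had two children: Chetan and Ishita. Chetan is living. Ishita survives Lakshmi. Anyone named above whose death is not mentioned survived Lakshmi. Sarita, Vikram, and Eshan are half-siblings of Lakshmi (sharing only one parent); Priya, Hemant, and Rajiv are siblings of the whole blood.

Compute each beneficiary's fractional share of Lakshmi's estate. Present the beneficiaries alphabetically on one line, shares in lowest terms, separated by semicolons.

Aarav 1/27; Bhavna 1/27; Chetan 1/27; Deepa 2/27; Eshan 1/9; Hemant 2/9; Ishita 1/27; Jayant 1/27; Neelam 2/27; Priya 2/9; Vikram 1/9

No spouse, descendants, or parent survives, so the estate passes to Lakshmi's siblings per stirpes.
Half-blood siblings count for one-half the weight of whole-blood siblings at the initial division.
Dividing 1 in proportion to weights (total weight 9/2): Priya (weight 1) → 2/9; Sarita (weight 1/2) → 1/9; Hemant (weight 1) → 2/9; Vikram (weight 1/2) → 1/9; Eshan (weight 1/2) → 1/9; Rajiv (weight 1) → 2/9.
Priya is living and takes 2/9.
Sarita predeceased; the 1/9 allotted to Sarita's branch passes to Sarita's issue by representation.
The 1/9 is divided into 3 equal shares of 1/27 among Bhavna, Jayant, Aarav.
Bhavna is living and takes 1/27.
Jayant is living and takes 1/27.
Aarav is living and takes 1/27.
Hemant is living and takes 2/9.
Vikram is living and takes 1/9.
Eshan is living and takes 1/9.
Rajiv predeceased; the 2/9 allotted to Rajiv's branch passes to Rajiv's issue by representation.
The 2/9 is divided into 3 equal shares of 2/27 among Neelam, Deepa, Falguni.
Neelam is living and takes 2/27.
Deepa is living and takes 2/27.
Falguni predeceased; the 2/27 allotted to Falguni's branch passes to Falguni's issue by representation.
The 2/27 is divided into 2 equal shares of 1/27 among Chetan, Ishita.
Chetan is living and takes 1/27.
Ishita is living and takes 1/27.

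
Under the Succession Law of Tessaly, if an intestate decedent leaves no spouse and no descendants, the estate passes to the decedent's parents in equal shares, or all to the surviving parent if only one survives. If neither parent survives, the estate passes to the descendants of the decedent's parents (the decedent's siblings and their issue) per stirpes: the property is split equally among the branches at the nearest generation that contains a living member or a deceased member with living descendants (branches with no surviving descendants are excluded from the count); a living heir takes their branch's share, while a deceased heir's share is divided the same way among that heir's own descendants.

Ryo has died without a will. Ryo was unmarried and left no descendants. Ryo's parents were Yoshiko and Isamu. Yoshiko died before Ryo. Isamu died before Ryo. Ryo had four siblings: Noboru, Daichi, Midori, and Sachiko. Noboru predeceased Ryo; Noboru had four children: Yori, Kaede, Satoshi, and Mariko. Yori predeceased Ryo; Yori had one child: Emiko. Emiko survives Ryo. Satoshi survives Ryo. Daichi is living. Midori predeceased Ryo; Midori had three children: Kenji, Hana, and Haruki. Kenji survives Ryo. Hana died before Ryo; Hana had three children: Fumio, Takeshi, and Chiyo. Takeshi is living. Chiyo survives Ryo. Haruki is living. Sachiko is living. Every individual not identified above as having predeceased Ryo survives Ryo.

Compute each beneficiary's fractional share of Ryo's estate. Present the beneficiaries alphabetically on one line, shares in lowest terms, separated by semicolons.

Chiyo 1/36; Daichi 1/4; Emiko 1/16; Fumio 1/36; Haruki 1/12; Kaede 1/16; Kenji 1/12; Mariko 1/16; Sachiko 1/4; Satoshi 1/16; Takeshi 1/36

Neither parent survives and there are no descendants, so the estate passes to Ryo's siblings and their issue per stirpes.
The estate is divided into 4 equal shares of 1/4 among Noboru, Daichi, Midori, Sachiko.
Noboru predeceased; the 1/4 allotted to Noboru's branch passes to Noboru's issue by representation.
The 1/4 is divided into 4 equal shares of 1/16 among Yori, Kaede, Satoshi, Mariko.
Yori predeceased; the 1/16 allotted to Yori's branch passes to Yori's issue by representation.
Emiko is the sole taker at this level and receives the full 1/16.
Kaede is living and takes 1/16.
Satoshi is living and takes 1/16.
Mariko is living and takes 1/16.
Daichi is living and takes 1/4.
Midori predeceased; the 1/4 allotted to Midori's branch passes to Midori's issue by representation.
The 1/4 is divided into 3 equal shares of 1/12 among Kenji, Hana, Haruki.
Kenji is living and takes 1/12.
Hana predeceased; the 1/12 allotted to Hana's branch passes to Hana's issue by representation.
The 1/12 is divided into 3 equal shares of 1/36 among Fumio, Takeshi, Chiyo.
Fumio is living and takes 1/36.
Takeshi is living and takes 1/36.
Chiyo is living and takes 1/36.
Haruki is living and takes 1/12.
Sachiko is living and takes 1/4.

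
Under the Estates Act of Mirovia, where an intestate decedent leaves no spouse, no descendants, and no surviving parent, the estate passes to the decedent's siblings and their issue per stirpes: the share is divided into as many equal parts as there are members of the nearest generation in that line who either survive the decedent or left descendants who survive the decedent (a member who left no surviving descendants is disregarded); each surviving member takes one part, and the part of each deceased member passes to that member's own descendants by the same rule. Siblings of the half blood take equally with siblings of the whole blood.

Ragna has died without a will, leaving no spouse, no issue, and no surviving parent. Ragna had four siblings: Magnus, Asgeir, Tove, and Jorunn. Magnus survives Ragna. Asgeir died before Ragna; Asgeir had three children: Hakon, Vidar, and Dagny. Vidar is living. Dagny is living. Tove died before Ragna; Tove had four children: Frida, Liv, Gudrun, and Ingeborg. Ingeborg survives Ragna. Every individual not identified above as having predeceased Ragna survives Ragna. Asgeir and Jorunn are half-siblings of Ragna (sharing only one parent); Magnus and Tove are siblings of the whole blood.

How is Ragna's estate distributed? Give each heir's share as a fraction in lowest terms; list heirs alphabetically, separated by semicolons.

Dagny 1/12; Frida 1/16; Gudrun 1/16; Hakon 1/12; Ingeborg 1/16; Jorunn 1/4; Liv 1/16; Magnus 1/4; Vidar 1/12

No spouse, descendants, or parent survives, so the estate passes to Ragna's siblings per stirpes.
Half-blood and whole-blood siblings take equally under the stated rule.
The estate is divided into 4 equal shares of 1/4 among Magnus, Asgeir, Tove, Jorunn.
Magnus is living and takes 1/4.
Asgeir predeceased; the 1/4 allotted to Asgeir's branch passes to Asgeir's issue by representation.
The 1/4 is divided into 3 equal shares of 1/12 among Hakon, Vidar, Dagny.
Hakon is living and takes 1/12.
Vidar is living and takes 1/12.
Dagny is living and takes 1/12.
Tove predeceased; the 1/4 allotted to Tove's branch passes to Tove's issue by representation.
The 1/4 is divided into 4 equal shares of 1/16 among Frida, Liv, Gudrun, Ingeborg.
Frida is living and takes 1/16.
Liv is living and takes 1/16.
Gudrun is living and takes 1/16.
Ingeborg is living and takes 1/16.
Jorunn is living and takes 1/4.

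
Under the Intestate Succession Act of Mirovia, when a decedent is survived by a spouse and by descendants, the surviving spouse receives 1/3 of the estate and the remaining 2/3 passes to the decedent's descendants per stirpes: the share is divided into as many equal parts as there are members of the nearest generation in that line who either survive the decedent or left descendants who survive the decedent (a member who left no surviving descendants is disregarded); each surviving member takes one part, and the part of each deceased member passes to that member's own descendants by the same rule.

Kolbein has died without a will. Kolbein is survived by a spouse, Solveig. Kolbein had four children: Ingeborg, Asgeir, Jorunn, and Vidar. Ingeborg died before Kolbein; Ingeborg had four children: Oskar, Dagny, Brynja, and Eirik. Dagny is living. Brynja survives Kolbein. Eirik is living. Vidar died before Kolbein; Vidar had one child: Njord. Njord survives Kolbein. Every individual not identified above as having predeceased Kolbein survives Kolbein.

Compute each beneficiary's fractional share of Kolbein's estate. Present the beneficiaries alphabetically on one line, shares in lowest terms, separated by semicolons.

Solveig, as surviving spouse, takes 1/3.
The remaining 2/3 passes to Kolbein's descendants per stirpes.
The 2/3 is divided into 4 equal shares of 1/6 among Ingeborg, Asgeir, Jorunn, Vidar.
Ingeborg predeceased; the 1/6 allotted to Ingeborg's branch passes to Ingeborg's issue by representation.
The 1/6 is divided into 4 equal shares of 1/24 among Oskar, Dagny, Brynja, Eirik.
Oskar is living and takes 1/24.
Dagny is living and takes 1/24.
Brynja is living and takes 1/24.
Eirik is living and takes 1/24.
Asgeir is living and takes 1/6.
Jorunn is living and takes 1/6.
Vidar predeceased; the 1/6 allotted to Vidar's branch passes to Vidar's issue by representation.
Njord is the sole taker at this level and receives the full 1/6.

Asgeir 1/6; Brynja 1/24; Dagny 1/24; Eirik 1/24; Jorunn 1/6; Njord 1/6; Oskar 1/24; Solveig 1/3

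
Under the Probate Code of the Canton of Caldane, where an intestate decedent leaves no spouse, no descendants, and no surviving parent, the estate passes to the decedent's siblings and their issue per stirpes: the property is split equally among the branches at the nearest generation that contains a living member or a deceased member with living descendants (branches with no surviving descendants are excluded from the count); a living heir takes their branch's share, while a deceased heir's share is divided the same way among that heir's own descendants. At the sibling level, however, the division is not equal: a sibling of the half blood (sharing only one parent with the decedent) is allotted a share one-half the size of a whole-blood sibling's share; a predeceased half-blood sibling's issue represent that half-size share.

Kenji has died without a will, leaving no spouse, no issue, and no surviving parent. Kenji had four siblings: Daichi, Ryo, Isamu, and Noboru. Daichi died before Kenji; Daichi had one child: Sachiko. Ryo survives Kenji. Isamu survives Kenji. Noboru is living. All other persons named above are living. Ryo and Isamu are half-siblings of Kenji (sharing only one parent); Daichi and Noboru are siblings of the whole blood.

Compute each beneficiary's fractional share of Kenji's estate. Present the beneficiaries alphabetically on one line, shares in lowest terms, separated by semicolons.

No spouse, descendants, or parent survives, so the estate passes to Kenji's siblings per stirpes.
Half-blood siblings count for one-half the weight of whole-blood siblings at the initial division.
Dividing 1 in proportion to weights (total weight 3): Daichi (weight 1) → 1/3; Ryo (weight 1/2) → 1/6; Isamu (weight 1/2) → 1/6; Noboru (weight 1) → 1/3.
Daichi predeceased; the 1/3 allotted to Daichi's branch passes to Daichi's issue by representation.
Sachiko is the sole taker at this level and receives the full 1/3.
Ryo is living and takes 1/6.
Isamu is living and takes 1/6.
Noboru is living and takes 1/3.

Isamu 1/6; Noboru 1/3; Ryo 1/6; Sachiko 1/3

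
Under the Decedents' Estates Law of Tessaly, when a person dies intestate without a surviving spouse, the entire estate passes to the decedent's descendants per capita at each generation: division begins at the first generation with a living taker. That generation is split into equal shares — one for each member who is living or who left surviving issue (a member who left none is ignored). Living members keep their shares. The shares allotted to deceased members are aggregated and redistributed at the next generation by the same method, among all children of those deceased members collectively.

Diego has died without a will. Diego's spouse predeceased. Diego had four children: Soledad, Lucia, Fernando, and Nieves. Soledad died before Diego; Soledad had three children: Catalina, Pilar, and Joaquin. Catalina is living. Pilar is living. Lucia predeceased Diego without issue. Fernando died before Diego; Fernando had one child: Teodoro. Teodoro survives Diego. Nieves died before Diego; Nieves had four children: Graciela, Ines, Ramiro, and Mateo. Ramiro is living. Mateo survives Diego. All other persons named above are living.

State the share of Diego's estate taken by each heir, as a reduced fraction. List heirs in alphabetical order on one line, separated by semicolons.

There is no surviving spouse, so the entire estate passes to Diego's descendants per capita at each generation.
No one at generation 1 (Soledad, Fernando, Nieves) is living; moving to the next generation.
At generation 2 (Catalina, Pilar, Joaquin, Teodoro, Graciela, Ines, Ramiro, Mateo) there are 8 shares of (1)/8 = 1/8 each.
Living: Catalina, Pilar, Joaquin, Teodoro, Graciela, Ines, Ramiro, and Mateo — each takes 1/8.

Catalina 1/8; Graciela 1/8; Ines 1/8; Joaquin 1/8; Mateo 1/8; Pilar 1/8; Ramiro 1/8; Teodoro 1/8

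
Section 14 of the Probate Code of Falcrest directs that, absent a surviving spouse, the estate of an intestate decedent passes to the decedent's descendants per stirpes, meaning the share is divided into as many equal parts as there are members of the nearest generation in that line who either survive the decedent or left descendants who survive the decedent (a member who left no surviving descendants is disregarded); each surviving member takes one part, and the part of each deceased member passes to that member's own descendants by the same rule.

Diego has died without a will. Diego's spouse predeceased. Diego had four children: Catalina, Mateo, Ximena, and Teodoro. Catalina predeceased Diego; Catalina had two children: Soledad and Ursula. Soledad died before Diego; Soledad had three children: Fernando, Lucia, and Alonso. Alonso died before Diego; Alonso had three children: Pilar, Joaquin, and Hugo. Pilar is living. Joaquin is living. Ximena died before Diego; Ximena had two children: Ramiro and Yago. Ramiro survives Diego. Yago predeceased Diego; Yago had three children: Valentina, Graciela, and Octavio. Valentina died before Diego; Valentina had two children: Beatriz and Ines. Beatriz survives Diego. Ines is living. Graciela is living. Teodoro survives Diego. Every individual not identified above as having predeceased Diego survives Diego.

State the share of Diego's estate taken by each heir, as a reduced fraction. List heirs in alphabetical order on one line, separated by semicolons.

Beatriz 1/48; Fernando 1/24; Graciela 1/24; Hugo 1/72; Ines 1/48; Joaquin 1/72; Lucia 1/24; Mateo 1/4; Octavio 1/24; Pilar 1/72; Ramiro 1/8; Teodoro 1/4; Ursula 1/8

There is no surviving spouse, so the entire estate passes to Diego's descendants per stirpes.
The estate is divided into 4 equal shares of 1/4 among Catalina, Mateo, Ximena, Teodoro.
Catalina predeceased; the 1/4 allotted to Catalina's branch passes to Catalina's issue by representation.
The 1/4 is divided into 2 equal shares of 1/8 among Soledad, Ursula.
Soledad predeceased; the 1/8 allotted to Soledad's branch passes to Soledad's issue by representation.
The 1/8 is divided into 3 equal shares of 1/24 among Fernando, Lucia, Alonso.
Fernando is living and takes 1/24.
Lucia is living and takes 1/24.
Alonso predeceased; the 1/24 allotted to Alonso's branch passes to Alonso's issue by representation.
The 1/24 is divided into 3 equal shares of 1/72 among Pilar, Joaquin, Hugo.
Pilar is living and takes 1/72.
Joaquin is living and takes 1/72.
Hugo is living and takes 1/72.
Ursula is living and takes 1/8.
Mateo is living and takes 1/4.
Ximena predeceased; the 1/4 allotted to Ximena's branch passes to Ximena's issue by representation.
The 1/4 is divided into 2 equal shares of 1/8 among Ramiro, Yago.
Ramiro is living and takes 1/8.
Yago predeceased; the 1/8 allotted to Yago's branch passes to Yago's issue by representation.
The 1/8 is divided into 3 equal shares of 1/24 among Valentina, Graciela, Octavio.
Valentina predeceased; the 1/24 allotted to Valentina's branch passes to Valentina's issue by representation.
The 1/24 is divided into 2 equal shares of 1/48 among Beatriz, Ines.
Beatriz is living and takes 1/48.
Ines is living and takes 1/48.
Graciela is living and takes 1/24.
Octavio is living and takes 1/24.
Teodoro is living and takes 1/4.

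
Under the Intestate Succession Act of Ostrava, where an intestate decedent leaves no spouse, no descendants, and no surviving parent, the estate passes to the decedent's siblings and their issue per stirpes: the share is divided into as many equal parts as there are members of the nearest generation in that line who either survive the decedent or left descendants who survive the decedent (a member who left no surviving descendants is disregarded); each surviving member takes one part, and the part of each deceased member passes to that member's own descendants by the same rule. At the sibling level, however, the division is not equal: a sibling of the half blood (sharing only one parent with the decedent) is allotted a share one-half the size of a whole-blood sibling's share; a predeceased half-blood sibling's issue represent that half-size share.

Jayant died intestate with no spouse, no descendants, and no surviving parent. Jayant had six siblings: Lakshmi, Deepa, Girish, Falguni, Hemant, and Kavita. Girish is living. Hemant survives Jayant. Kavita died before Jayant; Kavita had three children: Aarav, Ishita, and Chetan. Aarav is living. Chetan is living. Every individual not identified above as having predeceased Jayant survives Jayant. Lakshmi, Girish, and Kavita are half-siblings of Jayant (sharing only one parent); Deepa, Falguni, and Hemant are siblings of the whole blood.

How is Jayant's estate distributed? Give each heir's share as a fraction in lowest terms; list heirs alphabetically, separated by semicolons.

No spouse, descendants, or parent survives, so the estate passes to Jayant's siblings per stirpes.
Half-blood siblings count for one-half the weight of whole-blood siblings at the initial division.
Dividing 1 in proportion to weights (total weight 9/2): Lakshmi (weight 1/2) → 1/9; Deepa (weight 1) → 2/9; Girish (weight 1/2) → 1/9; Falguni (weight 1) → 2/9; Hemant (weight 1) → 2/9; Kavita (weight 1/2) → 1/9.
Lakshmi is living and takes 1/9.
Deepa is living and takes 2/9.
Girish is living and takes 1/9.
Falguni is living and takes 2/9.
Hemant is living and takes 2/9.
Kavita predeceased; the 1/9 allotted to Kavita's branch passes to Kavita's issue by representation.
The 1/9 is divided into 3 equal shares of 1/27 among Aarav, Ishita, Chetan.
Aarav is living and takes 1/27.
Ishita is living and takes 1/27.
Chetan is living and takes 1/27.

Aarav 1/27; Chetan 1/27; Deepa 2/9; Falguni 2/9; Girish 1/9; Hemant 2/9; Ishita 1/27; Lakshmi 1/9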